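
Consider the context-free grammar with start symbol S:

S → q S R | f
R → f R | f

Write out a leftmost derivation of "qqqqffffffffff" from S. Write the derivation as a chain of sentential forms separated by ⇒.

S ⇒ qSR   [S → q S R]
qSR ⇒ qqSRR   [S → q S R]
qqSRR ⇒ qqqSRRR   [S → q S R]
qqqSRRR ⇒ qqqqSRRRR   [S → q S R]
qqqqSRRRR ⇒ qqqqfRRRR   [S → f]
qqqqfRRRR ⇒ qqqqffRRRR   [R → f R]
qqqqffRRRR ⇒ qqqqfffRRR   [R → f]
qqqqfffRRR ⇒ qqqqffffRRR   [R → f R]
qqqqffffRRR ⇒ qqqqfffffRR   [R → f]
qqqqfffffRR ⇒ qqqqffffffR   [R → f]
qqqqffffffR ⇒ qqqqfffffffR   [R → f R]
qqqqfffffffR ⇒ qqqqffffffffR   [R → f R]
qqqqffffffffR ⇒ qqqqfffffffffR   [R → f R]
qqqqfffffffffR ⇒ qqqqffffffffff   [R → f]

S ⇒ qSR ⇒ qqSRR ⇒ qqqSRRR ⇒ qqqqSRRRR ⇒ qqqqfRRRR ⇒ qqqqffRRRR ⇒ qqqqfffRRR ⇒ qqqqffffRRR ⇒ qqqqfffffRR ⇒ qqqqffffffR ⇒ qqqqfffffffR ⇒ qqqqffffffffR ⇒ qqqqfffffffffR ⇒ qqqqffffffffff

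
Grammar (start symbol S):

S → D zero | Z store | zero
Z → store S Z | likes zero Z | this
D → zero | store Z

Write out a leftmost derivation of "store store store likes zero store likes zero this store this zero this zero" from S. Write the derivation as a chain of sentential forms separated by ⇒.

S ⇒ D zero ⇒ store Z zero ⇒ store store S Z zero ⇒ store store D zero Z zero ⇒ store store store Z zero Z zero ⇒ store store store likes zero Z zero Z zero ⇒ store store store likes zero store S Z zero Z zero ⇒ store store store likes zero store Z store Z zero Z zero ⇒ store store store likes zero store likes zero Z store Z zero Z zero ⇒ store store store likes zero store likes zero this store Z zero Z zero ⇒ store store store likes zero store likes zero this store this zero Z zero ⇒ store store store likes zero store likes zero this store this zero this zero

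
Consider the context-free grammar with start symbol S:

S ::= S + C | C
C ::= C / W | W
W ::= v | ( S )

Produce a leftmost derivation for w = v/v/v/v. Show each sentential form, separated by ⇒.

S ⇒ C ⇒ C/W ⇒ C/W/W ⇒ C/W/W/W ⇒ W/W/W/W ⇒ v/W/W/W ⇒ v/v/W/W ⇒ v/v/v/W ⇒ v/v/v/v

S ⇒ C   [S ::= C]
C ⇒ C/W   [C ::= C / W]
C/W ⇒ C/W/W   [C ::= C / W]
C/W/W ⇒ C/W/W/W   [C ::= C / W]
C/W/W/W ⇒ W/W/W/W   [C ::= W]
W/W/W/W ⇒ v/W/W/W   [W ::= v]
v/W/W/W ⇒ v/v/W/W   [W ::= v]
v/v/W/W ⇒ v/v/v/W   [W ::= v]
v/v/v/W ⇒ v/v/v/v   [W ::= v]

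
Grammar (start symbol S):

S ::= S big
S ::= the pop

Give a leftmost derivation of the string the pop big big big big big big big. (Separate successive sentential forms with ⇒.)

S ⇒ S big ⇒ S big big ⇒ S big big big ⇒ S big big big big ⇒ S big big big big big ⇒ S big big big big big big ⇒ S big big big big big big big ⇒ the pop big big big big big big big

S ⇒ S big   [S ::= S big]
S big ⇒ S big big   [S ::= S big]
S big big ⇒ S big big big   [S ::= S big]
S big big big ⇒ S big big big big   [S ::= S big]
S big big big big ⇒ S big big big big big   [S ::= S big]
S big big big big big ⇒ S big big big big big big   [S ::= S big]
S big big big big big big ⇒ S big big big big big big big   [S ::= S big]
S big big big big big big big ⇒ the pop big big big big big big big   [S ::= the pop]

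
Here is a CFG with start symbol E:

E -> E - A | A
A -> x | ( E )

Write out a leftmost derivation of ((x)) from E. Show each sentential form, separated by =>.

E => A => (E) => (A) => ((E)) => ((A)) => ((x))

E => A   [E -> A]
A => (E)   [A -> ( E )]
(E) => (A)   [E -> A]
(A) => ((E))   [A -> ( E )]
((E)) => ((A))   [E -> A]
((A)) => ((x))   [A -> x]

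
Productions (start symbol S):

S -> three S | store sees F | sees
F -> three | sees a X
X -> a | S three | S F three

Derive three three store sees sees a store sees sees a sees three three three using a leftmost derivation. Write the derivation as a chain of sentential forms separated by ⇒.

S ⇒ three S   [S -> three S]
three S ⇒ three three S   [S -> three S]
three three S ⇒ three three store sees F   [S -> store sees F]
three three store sees F ⇒ three three store sees sees a X   [F -> sees a X]
three three store sees sees a X ⇒ three three store sees sees a S F three   [X -> S F three]
three three store sees sees a S F three ⇒ three three store sees sees a store sees F F three   [S -> store sees F]
three three store sees sees a store sees F F three ⇒ three three store sees sees a store sees sees a X F three   [F -> sees a X]
three three store sees sees a store sees sees a X F three ⇒ three three store sees sees a store sees sees a S three F three   [X -> S three]
three three store sees sees a store sees sees a S three F three ⇒ three three store sees sees a store sees sees a sees three F three   [S -> sees]
three three store sees sees a store sees sees a sees three F three ⇒ three three store sees sees a store sees sees a sees three three three   [F -> three]

S ⇒ three S ⇒ three three S ⇒ three three store sees F ⇒ three three store sees sees a X ⇒ three three store sees sees a S F three ⇒ three three store sees sees a store sees F F three ⇒ three three store sees sees a store sees sees a X F three ⇒ three three store sees sees a store sees sees a S three F three ⇒ three three store sees sees a store sees sees a sees three F three ⇒ three three store sees sees a store sees sees a sees three three three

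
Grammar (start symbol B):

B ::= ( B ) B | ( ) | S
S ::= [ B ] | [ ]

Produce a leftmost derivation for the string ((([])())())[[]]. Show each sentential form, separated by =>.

B => (B)B   [B ::= ( B ) B]
(B)B => ((B)B)B   [B ::= ( B ) B]
((B)B)B => (((B)B)B)B   [B ::= ( B ) B]
(((B)B)B)B => (((S)B)B)B   [B ::= S]
(((S)B)B)B => ((([])B)B)B   [S ::= [ ]]
((([])B)B)B => ((([])())B)B   [B ::= ( )]
((([])())B)B => ((([])())())B   [B ::= ( )]
((([])())())B => ((([])())())S   [B ::= S]
((([])())())S => ((([])())())[B]   [S ::= [ B ]]
((([])())())[B] => ((([])())())[S]   [B ::= S]
((([])())())[S] => ((([])())())[[]]   [S ::= [ ]]

B=>(B)B=>((B)B)B=>(((B)B)B)B=>(((S)B)B)B=>((([])B)B)B=>((([])())B)B=>((([])())())B=>((([])())())S=>((([])())())[B]=>((([])())())[S]=>((([])())())[[]]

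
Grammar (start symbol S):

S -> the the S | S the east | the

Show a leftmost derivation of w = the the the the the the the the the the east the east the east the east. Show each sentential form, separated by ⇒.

S ⇒ S the east ⇒ S the east the east ⇒ the the S the east the east ⇒ the the the the S the east the east ⇒ the the the the S the east the east the east ⇒ the the the the the the S the east the east the east ⇒ the the the the the the the the S the east the east the east ⇒ the the the the the the the the S the east the east the east the east ⇒ the the the the the the the the the the east the east the east the east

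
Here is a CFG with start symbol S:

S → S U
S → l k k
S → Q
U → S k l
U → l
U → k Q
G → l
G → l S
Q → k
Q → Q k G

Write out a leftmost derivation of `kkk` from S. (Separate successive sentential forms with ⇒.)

S ⇒ SU ⇒ QU ⇒ kU ⇒ kkQ ⇒ kkk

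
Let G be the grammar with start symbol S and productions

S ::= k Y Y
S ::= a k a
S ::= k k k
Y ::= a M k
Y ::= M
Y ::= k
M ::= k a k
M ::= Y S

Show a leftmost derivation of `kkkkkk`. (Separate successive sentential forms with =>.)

S=>kYY=>kMY=>kYSY=>kkSY=>kkkkkY=>kkkkkk

S => kYY   [S ::= k Y Y]
kYY => kMY   [Y ::= M]
kMY => kYSY   [M ::= Y S]
kYSY => kkSY   [Y ::= k]
kkSY => kkkkkY   [S ::= k k k]
kkkkkY => kkkkkk   [Y ::= k]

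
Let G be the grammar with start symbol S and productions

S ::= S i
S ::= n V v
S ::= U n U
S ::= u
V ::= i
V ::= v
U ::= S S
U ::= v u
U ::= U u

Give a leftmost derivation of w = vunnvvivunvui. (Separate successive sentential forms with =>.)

S => UnU => vunU => vunSS => vunSiS => vunnVviS => vunnvviS => vunnvviSi => vunnvviUnUi => vunnvvivunUi => vunnvvivunvui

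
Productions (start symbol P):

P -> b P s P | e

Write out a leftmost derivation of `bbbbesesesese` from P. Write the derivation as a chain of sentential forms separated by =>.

P => bPsP => bbPsPsP => bbbPsPsPsP => bbbbPsPsPsPsP => bbbbesPsPsPsP => bbbbesesPsPsP => bbbbesesesPsP => bbbbesesesesP => bbbbesesesese

P => bPsP   [P -> b P s P]
bPsP => bbPsPsP   [P -> b P s P]
bbPsPsP => bbbPsPsPsP   [P -> b P s P]
bbbPsPsPsP => bbbbPsPsPsPsP   [P -> b P s P]
bbbbPsPsPsPsP => bbbbesPsPsPsP   [P -> e]
bbbbesPsPsPsP => bbbbesesPsPsP   [P -> e]
bbbbesesPsPsP => bbbbesesesPsP   [P -> e]
bbbbesesesPsP => bbbbesesesesP   [P -> e]
bbbbesesesesP => bbbbesesesese   [P -> e]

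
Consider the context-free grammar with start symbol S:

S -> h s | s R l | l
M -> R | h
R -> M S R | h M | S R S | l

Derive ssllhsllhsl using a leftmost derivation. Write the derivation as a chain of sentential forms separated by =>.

S=>sRl=>sSRSl=>ssRlRSl=>ssSRSlRSl=>sslRSlRSl=>ssllSlRSl=>ssllhslRSl=>ssllhsllSl=>ssllhsllhsl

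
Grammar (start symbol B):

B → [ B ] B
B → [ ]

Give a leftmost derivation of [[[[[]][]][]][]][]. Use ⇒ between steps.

B⇒[B]B⇒[[B]B]B⇒[[[B]B]B]B⇒[[[[B]B]B]B]B⇒[[[[[]]B]B]B]B⇒[[[[[]][]]B]B]B⇒[[[[[]][]][]]B]B⇒[[[[[]][]][]][]]B⇒[[[[[]][]][]][]][]

B ⇒ [B]B   [B → [ B ] B]
[B]B ⇒ [[B]B]B   [B → [ B ] B]
[[B]B]B ⇒ [[[B]B]B]B   [B → [ B ] B]
[[[B]B]B]B ⇒ [[[[B]B]B]B]B   [B → [ B ] B]
[[[[B]B]B]B]B ⇒ [[[[[]]B]B]B]B   [B → [ ]]
[[[[[]]B]B]B]B ⇒ [[[[[]][]]B]B]B   [B → [ ]]
[[[[[]][]]B]B]B ⇒ [[[[[]][]][]]B]B   [B → [ ]]
[[[[[]][]][]]B]B ⇒ [[[[[]][]][]][]]B   [B → [ ]]
[[[[[]][]][]][]]B ⇒ [[[[[]][]][]][]][]   [B → [ ]]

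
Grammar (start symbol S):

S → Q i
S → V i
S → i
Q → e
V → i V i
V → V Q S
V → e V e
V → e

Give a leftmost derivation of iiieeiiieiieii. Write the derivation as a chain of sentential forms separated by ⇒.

S ⇒ Vi ⇒ VQSi ⇒ iViQSi ⇒ iVQSiQSi ⇒ iiViQSiQSi ⇒ iiiViiQSiQSi ⇒ iiiVQSiiQSiQSi ⇒ iiieQSiiQSiQSi ⇒ iiieeSiiQSiQSi ⇒ iiieeiiiQSiQSi ⇒ iiieeiiieSiQSi ⇒ iiieeiiieiiQSi ⇒ iiieeiiieiieSi ⇒ iiieeiiieiieii

S ⇒ Vi   [S → V i]
Vi ⇒ VQSi   [V → V Q S]
VQSi ⇒ iViQSi   [V → i V i]
iViQSi ⇒ iVQSiQSi   [V → V Q S]
iVQSiQSi ⇒ iiViQSiQSi   [V → i V i]
iiViQSiQSi ⇒ iiiViiQSiQSi   [V → i V i]
iiiViiQSiQSi ⇒ iiiVQSiiQSiQSi   [V → V Q S]
iiiVQSiiQSiQSi ⇒ iiieQSiiQSiQSi   [V → e]
iiieQSiiQSiQSi ⇒ iiieeSiiQSiQSi   [Q → e]
iiieeSiiQSiQSi ⇒ iiieeiiiQSiQSi   [S → i]
iiieeiiiQSiQSi ⇒ iiieeiiieSiQSi   [Q → e]
iiieeiiieSiQSi ⇒ iiieeiiieiiQSi   [S → i]
iiieeiiieiiQSi ⇒ iiieeiiieiieSi   [Q → e]
iiieeiiieiieSi ⇒ iiieeiiieiieii   [S → i]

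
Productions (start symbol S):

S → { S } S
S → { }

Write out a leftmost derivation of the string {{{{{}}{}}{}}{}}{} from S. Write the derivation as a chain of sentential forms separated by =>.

S=>{S}S=>{{S}S}S=>{{{S}S}S}S=>{{{{S}S}S}S}S=>{{{{{}}S}S}S}S=>{{{{{}}{}}S}S}S=>{{{{{}}{}}{}}S}S=>{{{{{}}{}}{}}{}}S=>{{{{{}}{}}{}}{}}{}

S => {S}S   [S → { S } S]
{S}S => {{S}S}S   [S → { S } S]
{{S}S}S => {{{S}S}S}S   [S → { S } S]
{{{S}S}S}S => {{{{S}S}S}S}S   [S → { S } S]
{{{{S}S}S}S}S => {{{{{}}S}S}S}S   [S → { }]
{{{{{}}S}S}S}S => {{{{{}}{}}S}S}S   [S → { }]
{{{{{}}{}}S}S}S => {{{{{}}{}}{}}S}S   [S → { }]
{{{{{}}{}}{}}S}S => {{{{{}}{}}{}}{}}S   [S → { }]
{{{{{}}{}}{}}{}}S => {{{{{}}{}}{}}{}}{}   [S → { }]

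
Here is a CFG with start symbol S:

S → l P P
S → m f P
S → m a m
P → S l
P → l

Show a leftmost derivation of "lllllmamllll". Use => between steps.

S => lPP => llP => llSl => lllPPl => lllSlPl => llllPPlPl => lllllPlPl => lllllSllPl => lllllmamllPl => lllllmamllll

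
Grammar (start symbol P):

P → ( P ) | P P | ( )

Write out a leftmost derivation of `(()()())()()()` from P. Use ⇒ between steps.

P ⇒ PP ⇒ PPP ⇒ PPPP ⇒ (P)PPP ⇒ (PP)PPP ⇒ (PPP)PPP ⇒ (()PP)PPP ⇒ (()()P)PPP ⇒ (()()())PPP ⇒ (()()())()PP ⇒ (()()())()()P ⇒ (()()())()()()

P ⇒ PP   [P → P P]
PP ⇒ PPP   [P → P P]
PPP ⇒ PPPP   [P → P P]
PPPP ⇒ (P)PPP   [P → ( P )]
(P)PPP ⇒ (PP)PPP   [P → P P]
(PP)PPP ⇒ (PPP)PPP   [P → P P]
(PPP)PPP ⇒ (()PP)PPP   [P → ( )]
(()PP)PPP ⇒ (()()P)PPP   [P → ( )]
(()()P)PPP ⇒ (()()())PPP   [P → ( )]
(()()())PPP ⇒ (()()())()PP   [P → ( )]
(()()())()PP ⇒ (()()())()()P   [P → ( )]
(()()())()()P ⇒ (()()())()()()   [P → ( )]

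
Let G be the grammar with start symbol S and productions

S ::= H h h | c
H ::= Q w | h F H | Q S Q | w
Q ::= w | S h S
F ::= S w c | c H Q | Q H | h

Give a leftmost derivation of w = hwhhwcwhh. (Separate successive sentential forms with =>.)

S=>Hhh=>hFHhh=>hSwcHhh=>hHhhwcHhh=>hwhhwcHhh=>hwhhwcwhh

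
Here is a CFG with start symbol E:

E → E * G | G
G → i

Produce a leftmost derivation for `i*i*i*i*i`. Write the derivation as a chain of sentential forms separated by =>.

E=>E*G=>E*G*G=>E*G*G*G=>E*G*G*G*G=>G*G*G*G*G=>i*G*G*G*G=>i*i*G*G*G=>i*i*i*G*G=>i*i*i*i*G=>i*i*i*i*i

E => E*G   [E → E * G]
E*G => E*G*G   [E → E * G]
E*G*G => E*G*G*G   [E → E * G]
E*G*G*G => E*G*G*G*G   [E → E * G]
E*G*G*G*G => G*G*G*G*G   [E → G]
G*G*G*G*G => i*G*G*G*G   [G → i]
i*G*G*G*G => i*i*G*G*G   [G → i]
i*i*G*G*G => i*i*i*G*G   [G → i]
i*i*i*G*G => i*i*i*i*G   [G → i]
i*i*i*i*G => i*i*i*i*i   [G → i]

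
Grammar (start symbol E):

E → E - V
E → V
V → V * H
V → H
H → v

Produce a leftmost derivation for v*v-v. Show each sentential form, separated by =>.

E => E-V   [E → E - V]
E-V => V-V   [E → V]
V-V => V*H-V   [V → V * H]
V*H-V => H*H-V   [V → H]
H*H-V => v*H-V   [H → v]
v*H-V => v*v-V   [H → v]
v*v-V => v*v-H   [V → H]
v*v-H => v*v-v   [H → v]

E => E-V => V-V => V*H-V => H*H-V => v*H-V => v*v-V => v*v-H => v*v-v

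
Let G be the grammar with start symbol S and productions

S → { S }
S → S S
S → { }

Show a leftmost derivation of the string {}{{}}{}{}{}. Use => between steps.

S => SS   [S → S S]
SS => SSS   [S → S S]
SSS => SSSS   [S → S S]
SSSS => {}SSS   [S → { }]
{}SSS => {}SSSS   [S → S S]
{}SSSS => {}{S}SSS   [S → { S }]
{}{S}SSS => {}{{}}SSS   [S → { }]
{}{{}}SSS => {}{{}}{}SS   [S → { }]
{}{{}}{}SS => {}{{}}{}{}S   [S → { }]
{}{{}}{}{}S => {}{{}}{}{}{}   [S → { }]

S => SS => SSS => SSSS => {}SSS => {}SSSS => {}{S}SSS => {}{{}}SSS => {}{{}}{}SS => {}{{}}{}{}S => {}{{}}{}{}{}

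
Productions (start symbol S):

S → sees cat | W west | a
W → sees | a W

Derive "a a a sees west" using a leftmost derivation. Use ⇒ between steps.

S ⇒ W west ⇒ a W west ⇒ a a W west ⇒ a a a W west ⇒ a a a sees west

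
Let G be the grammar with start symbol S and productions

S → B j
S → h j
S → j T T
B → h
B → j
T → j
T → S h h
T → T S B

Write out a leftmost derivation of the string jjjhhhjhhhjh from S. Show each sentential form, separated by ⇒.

S ⇒ jTT ⇒ jShhT ⇒ jBjhhT ⇒ jjjhhT ⇒ jjjhhTSB ⇒ jjjhhShhSB ⇒ jjjhhhjhhSB ⇒ jjjhhhjhhhjB ⇒ jjjhhhjhhhjh

S ⇒ jTT   [S → j T T]
jTT ⇒ jShhT   [T → S h h]
jShhT ⇒ jBjhhT   [S → B j]
jBjhhT ⇒ jjjhhT   [B → j]
jjjhhT ⇒ jjjhhTSB   [T → T S B]
jjjhhTSB ⇒ jjjhhShhSB   [T → S h h]
jjjhhShhSB ⇒ jjjhhhjhhSB   [S → h j]
jjjhhhjhhSB ⇒ jjjhhhjhhhjB   [S → h j]
jjjhhhjhhhjB ⇒ jjjhhhjhhhjh   [B → h]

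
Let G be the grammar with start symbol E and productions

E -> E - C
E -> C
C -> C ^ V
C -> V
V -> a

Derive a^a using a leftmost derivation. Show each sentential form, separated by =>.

E => C   [E -> C]
C => C^V   [C -> C ^ V]
C^V => V^V   [C -> V]
V^V => a^V   [V -> a]
a^V => a^a   [V -> a]

E => C => C^V => V^V => a^V => a^a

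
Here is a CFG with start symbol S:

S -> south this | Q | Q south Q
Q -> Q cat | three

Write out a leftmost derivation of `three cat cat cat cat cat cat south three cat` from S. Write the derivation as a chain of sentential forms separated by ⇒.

S ⇒ Q south Q ⇒ Q cat south Q ⇒ Q cat cat south Q ⇒ Q cat cat cat south Q ⇒ Q cat cat cat cat south Q ⇒ Q cat cat cat cat cat south Q ⇒ Q cat cat cat cat cat cat south Q ⇒ three cat cat cat cat cat cat south Q ⇒ three cat cat cat cat cat cat south Q cat ⇒ three cat cat cat cat cat cat south three cat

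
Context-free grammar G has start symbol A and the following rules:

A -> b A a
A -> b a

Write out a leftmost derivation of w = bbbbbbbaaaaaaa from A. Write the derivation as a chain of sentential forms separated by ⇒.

A⇒bAa⇒bbAaa⇒bbbAaaa⇒bbbbAaaaa⇒bbbbbAaaaaa⇒bbbbbbAaaaaaa⇒bbbbbbbaaaaaaa

A ⇒ bAa   [A -> b A a]
bAa ⇒ bbAaa   [A -> b A a]
bbAaa ⇒ bbbAaaa   [A -> b A a]
bbbAaaa ⇒ bbbbAaaaa   [A -> b A a]
bbbbAaaaa ⇒ bbbbbAaaaaa   [A -> b A a]
bbbbbAaaaaa ⇒ bbbbbbAaaaaaa   [A -> b A a]
bbbbbbAaaaaaa ⇒ bbbbbbbaaaaaaa   [A -> b a]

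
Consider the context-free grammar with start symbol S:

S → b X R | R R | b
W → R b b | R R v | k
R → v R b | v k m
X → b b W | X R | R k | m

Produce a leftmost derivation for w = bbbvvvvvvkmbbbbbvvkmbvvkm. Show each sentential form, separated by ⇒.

S ⇒ bXR ⇒ bbbWR ⇒ bbbRRvR ⇒ bbbvRbRvR ⇒ bbbvvRbbRvR ⇒ bbbvvvRbbbRvR ⇒ bbbvvvvRbbbbRvR ⇒ bbbvvvvvRbbbbbRvR ⇒ bbbvvvvvvkmbbbbbRvR ⇒ bbbvvvvvvkmbbbbbvRbvR ⇒ bbbvvvvvvkmbbbbbvvkmbvR ⇒ bbbvvvvvvkmbbbbbvvkmbvvkm

S ⇒ bXR   [S → b X R]
bXR ⇒ bbbWR   [X → b b W]
bbbWR ⇒ bbbRRvR   [W → R R v]
bbbRRvR ⇒ bbbvRbRvR   [R → v R b]
bbbvRbRvR ⇒ bbbvvRbbRvR   [R → v R b]
bbbvvRbbRvR ⇒ bbbvvvRbbbRvR   [R → v R b]
bbbvvvRbbbRvR ⇒ bbbvvvvRbbbbRvR   [R → v R b]
bbbvvvvRbbbbRvR ⇒ bbbvvvvvRbbbbbRvR   [R → v R b]
bbbvvvvvRbbbbbRvR ⇒ bbbvvvvvvkmbbbbbRvR   [R → v k m]
bbbvvvvvvkmbbbbbRvR ⇒ bbbvvvvvvkmbbbbbvRbvR   [R → v R b]
bbbvvvvvvkmbbbbbvRbvR ⇒ bbbvvvvvvkmbbbbbvvkmbvR   [R → v k m]
bbbvvvvvvkmbbbbbvvkmbvR ⇒ bbbvvvvvvkmbbbbbvvkmbvvkm   [R → v k m]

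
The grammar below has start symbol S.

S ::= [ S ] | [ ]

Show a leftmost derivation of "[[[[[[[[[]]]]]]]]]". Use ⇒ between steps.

S ⇒ [S]   [S ::= [ S ]]
[S] ⇒ [[S]]   [S ::= [ S ]]
[[S]] ⇒ [[[S]]]   [S ::= [ S ]]
[[[S]]] ⇒ [[[[S]]]]   [S ::= [ S ]]
[[[[S]]]] ⇒ [[[[[S]]]]]   [S ::= [ S ]]
[[[[[S]]]]] ⇒ [[[[[[S]]]]]]   [S ::= [ S ]]
[[[[[[S]]]]]] ⇒ [[[[[[[S]]]]]]]   [S ::= [ S ]]
[[[[[[[S]]]]]]] ⇒ [[[[[[[[S]]]]]]]]   [S ::= [ S ]]
[[[[[[[[S]]]]]]]] ⇒ [[[[[[[[[]]]]]]]]]   [S ::= [ ]]

S⇒[S]⇒[[S]]⇒[[[S]]]⇒[[[[S]]]]⇒[[[[[S]]]]]⇒[[[[[[S]]]]]]⇒[[[[[[[S]]]]]]]⇒[[[[[[[[S]]]]]]]]⇒[[[[[[[[[]]]]]]]]]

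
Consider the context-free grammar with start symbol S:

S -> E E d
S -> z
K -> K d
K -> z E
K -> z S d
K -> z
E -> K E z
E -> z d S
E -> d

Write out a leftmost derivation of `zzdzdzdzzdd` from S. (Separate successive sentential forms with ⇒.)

S ⇒ EEd   [S -> E E d]
EEd ⇒ KEzEd   [E -> K E z]
KEzEd ⇒ KdEzEd   [K -> K d]
KdEzEd ⇒ zEdEzEd   [K -> z E]
zEdEzEd ⇒ zzdSdEzEd   [E -> z d S]
zzdSdEzEd ⇒ zzdzdEzEd   [S -> z]
zzdzdEzEd ⇒ zzdzdKEzzEd   [E -> K E z]
zzdzdKEzzEd ⇒ zzdzdzEzzEd   [K -> z]
zzdzdzEzzEd ⇒ zzdzdzdzzEd   [E -> d]
zzdzdzdzzEd ⇒ zzdzdzdzzdd   [E -> d]

S ⇒ EEd ⇒ KEzEd ⇒ KdEzEd ⇒ zEdEzEd ⇒ zzdSdEzEd ⇒ zzdzdEzEd ⇒ zzdzdKEzzEd ⇒ zzdzdzEzzEd ⇒ zzdzdzdzzEd ⇒ zzdzdzdzzdd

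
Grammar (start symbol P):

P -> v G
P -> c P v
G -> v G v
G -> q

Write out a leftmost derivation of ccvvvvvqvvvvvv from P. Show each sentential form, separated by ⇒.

P⇒cPv⇒ccPvv⇒ccvGvv⇒ccvvGvvv⇒ccvvvGvvvv⇒ccvvvvGvvvvv⇒ccvvvvvGvvvvvv⇒ccvvvvvqvvvvvv

P ⇒ cPv   [P -> c P v]
cPv ⇒ ccPvv   [P -> c P v]
ccPvv ⇒ ccvGvv   [P -> v G]
ccvGvv ⇒ ccvvGvvv   [G -> v G v]
ccvvGvvv ⇒ ccvvvGvvvv   [G -> v G v]
ccvvvGvvvv ⇒ ccvvvvGvvvvv   [G -> v G v]
ccvvvvGvvvvv ⇒ ccvvvvvGvvvvvv   [G -> v G v]
ccvvvvvGvvvvvv ⇒ ccvvvvvqvvvvvv   [G -> q]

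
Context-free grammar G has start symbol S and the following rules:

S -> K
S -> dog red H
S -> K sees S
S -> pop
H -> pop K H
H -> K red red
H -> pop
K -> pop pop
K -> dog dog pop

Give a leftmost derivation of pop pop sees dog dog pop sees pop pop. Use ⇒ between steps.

S ⇒ K sees S   [S -> K sees S]
K sees S ⇒ pop pop sees S   [K -> pop pop]
pop pop sees S ⇒ pop pop sees K sees S   [S -> K sees S]
pop pop sees K sees S ⇒ pop pop sees dog dog pop sees S   [K -> dog dog pop]
pop pop sees dog dog pop sees S ⇒ pop pop sees dog dog pop sees K   [S -> K]
pop pop sees dog dog pop sees K ⇒ pop pop sees dog dog pop sees pop pop   [K -> pop pop]

S ⇒ K sees S ⇒ pop pop sees S ⇒ pop pop sees K sees S ⇒ pop pop sees dog dog pop sees S ⇒ pop pop sees dog dog pop sees K ⇒ pop pop sees dog dog pop sees pop pop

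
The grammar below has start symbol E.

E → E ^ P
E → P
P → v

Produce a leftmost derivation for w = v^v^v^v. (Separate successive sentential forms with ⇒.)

E ⇒ E^P   [E → E ^ P]
E^P ⇒ E^P^P   [E → E ^ P]
E^P^P ⇒ E^P^P^P   [E → E ^ P]
E^P^P^P ⇒ P^P^P^P   [E → P]
P^P^P^P ⇒ v^P^P^P   [P → v]
v^P^P^P ⇒ v^v^P^P   [P → v]
v^v^P^P ⇒ v^v^v^P   [P → v]
v^v^v^P ⇒ v^v^v^v   [P → v]

E⇒E^P⇒E^P^P⇒E^P^P^P⇒P^P^P^P⇒v^P^P^P⇒v^v^P^P⇒v^v^v^P⇒v^v^v^v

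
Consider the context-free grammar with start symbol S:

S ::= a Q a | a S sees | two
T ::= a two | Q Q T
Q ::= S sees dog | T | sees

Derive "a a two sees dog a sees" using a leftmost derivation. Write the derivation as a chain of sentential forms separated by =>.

S => a S sees   [S ::= a S sees]
a S sees => a a Q a sees   [S ::= a Q a]
a a Q a sees => a a S sees dog a sees   [Q ::= S sees dog]
a a S sees dog a sees => a a two sees dog a sees   [S ::= two]

S => a S sees => a a Q a sees => a a S sees dog a sees => a a two sees dog a sees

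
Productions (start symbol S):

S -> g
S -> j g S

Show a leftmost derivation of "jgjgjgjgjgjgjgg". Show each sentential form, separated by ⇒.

S ⇒ jgS ⇒ jgjgS ⇒ jgjgjgS ⇒ jgjgjgjgS ⇒ jgjgjgjgjgS ⇒ jgjgjgjgjgjgS ⇒ jgjgjgjgjgjgjgS ⇒ jgjgjgjgjgjgjgg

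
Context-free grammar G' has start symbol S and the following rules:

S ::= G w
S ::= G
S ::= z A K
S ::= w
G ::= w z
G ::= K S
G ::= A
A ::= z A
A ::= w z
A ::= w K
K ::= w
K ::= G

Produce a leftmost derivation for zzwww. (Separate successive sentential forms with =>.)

S => zAK   [S ::= z A K]
zAK => zzAK   [A ::= z A]
zzAK => zzwKK   [A ::= w K]
zzwKK => zzwwK   [K ::= w]
zzwwK => zzwww   [K ::= w]

S => zAK => zzAK => zzwKK => zzwwK => zzwww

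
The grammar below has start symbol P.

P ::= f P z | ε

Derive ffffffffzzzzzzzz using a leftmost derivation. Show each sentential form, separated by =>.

P => fPz => ffPzz => fffPzzz => ffffPzzzz => fffffPzzzzz => ffffffPzzzzzz => fffffffPzzzzzzz => ffffffffPzzzzzzzz => ffffffffzzzzzzzz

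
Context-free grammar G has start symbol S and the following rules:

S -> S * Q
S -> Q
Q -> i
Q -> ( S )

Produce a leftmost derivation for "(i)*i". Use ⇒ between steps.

S ⇒ S*Q   [S -> S * Q]
S*Q ⇒ Q*Q   [S -> Q]
Q*Q ⇒ (S)*Q   [Q -> ( S )]
(S)*Q ⇒ (Q)*Q   [S -> Q]
(Q)*Q ⇒ (i)*Q   [Q -> i]
(i)*Q ⇒ (i)*i   [Q -> i]

S ⇒ S*Q ⇒ Q*Q ⇒ (S)*Q ⇒ (Q)*Q ⇒ (i)*Q ⇒ (i)*i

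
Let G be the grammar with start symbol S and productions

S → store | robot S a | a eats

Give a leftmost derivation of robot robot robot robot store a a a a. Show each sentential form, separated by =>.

S => robot S a => robot robot S a a => robot robot robot S a a a => robot robot robot robot S a a a a => robot robot robot robot store a a a a

S => robot S a   [S → robot S a]
robot S a => robot robot S a a   [S → robot S a]
robot robot S a a => robot robot robot S a a a   [S → robot S a]
robot robot robot S a a a => robot robot robot robot S a a a a   [S → robot S a]
robot robot robot robot S a a a a => robot robot robot robot store a a a a   [S → store]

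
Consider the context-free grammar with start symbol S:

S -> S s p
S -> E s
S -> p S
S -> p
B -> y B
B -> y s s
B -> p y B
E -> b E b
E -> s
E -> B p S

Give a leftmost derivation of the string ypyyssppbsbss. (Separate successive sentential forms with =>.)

S => Es => BpSs => yBpSs => ypyBpSs => ypyysspSs => ypyyssppSs => ypyyssppEss => ypyyssppbEbss => ypyyssppbsbss

S => Es   [S -> E s]
Es => BpSs   [E -> B p S]
BpSs => yBpSs   [B -> y B]
yBpSs => ypyBpSs   [B -> p y B]
ypyBpSs => ypyysspSs   [B -> y s s]
ypyysspSs => ypyyssppSs   [S -> p S]
ypyyssppSs => ypyyssppEss   [S -> E s]
ypyyssppEss => ypyyssppbEbss   [E -> b E b]
ypyyssppbEbss => ypyyssppbsbss   [E -> s]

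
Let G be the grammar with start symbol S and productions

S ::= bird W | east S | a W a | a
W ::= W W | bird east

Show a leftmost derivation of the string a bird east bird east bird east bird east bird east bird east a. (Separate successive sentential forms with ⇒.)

S ⇒ a W a   [S ::= a W a]
a W a ⇒ a W W a   [W ::= W W]
a W W a ⇒ a W W W a   [W ::= W W]
a W W W a ⇒ a W W W W a   [W ::= W W]
a W W W W a ⇒ a bird east W W W a   [W ::= bird east]
a bird east W W W a ⇒ a bird east W W W W a   [W ::= W W]
a bird east W W W W a ⇒ a bird east W W W W W a   [W ::= W W]
a bird east W W W W W a ⇒ a bird east bird east W W W W a   [W ::= bird east]
a bird east bird east W W W W a ⇒ a bird east bird east bird east W W W a   [W ::= bird east]
a bird east bird east bird east W W W a ⇒ a bird east bird east bird east bird east W W a   [W ::= bird east]
a bird east bird east bird east bird east W W a ⇒ a bird east bird east bird east bird east bird east W a   [W ::= bird east]
a bird east bird east bird east bird east bird east W a ⇒ a bird east bird east bird east bird east bird east bird east a   [W ::= bird east]

S ⇒ a W a ⇒ a W W a ⇒ a W W W a ⇒ a W W W W a ⇒ a bird east W W W a ⇒ a bird east W W W W a ⇒ a bird east W W W W W a ⇒ a bird east bird east W W W W a ⇒ a bird east bird east bird east W W W a ⇒ a bird east bird east bird east bird east W W a ⇒ a bird east bird east bird east bird east bird east W a ⇒ a bird east bird east bird east bird east bird east bird east a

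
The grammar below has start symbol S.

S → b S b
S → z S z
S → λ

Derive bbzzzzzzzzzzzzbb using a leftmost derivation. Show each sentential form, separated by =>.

S => bSb   [S → b S b]
bSb => bbSbb   [S → b S b]
bbSbb => bbzSzbb   [S → z S z]
bbzSzbb => bbzzSzzbb   [S → z S z]
bbzzSzzbb => bbzzzSzzzbb   [S → z S z]
bbzzzSzzzbb => bbzzzzSzzzzbb   [S → z S z]
bbzzzzSzzzzbb => bbzzzzzSzzzzzbb   [S → z S z]
bbzzzzzSzzzzzbb => bbzzzzzzSzzzzzzbb   [S → z S z]
bbzzzzzzSzzzzzzbb => bbzzzzzzzzzzzzbb   [S → λ]

S => bSb => bbSbb => bbzSzbb => bbzzSzzbb => bbzzzSzzzbb => bbzzzzSzzzzbb => bbzzzzzSzzzzzbb => bbzzzzzzSzzzzzzbb => bbzzzzzzzzzzzzbb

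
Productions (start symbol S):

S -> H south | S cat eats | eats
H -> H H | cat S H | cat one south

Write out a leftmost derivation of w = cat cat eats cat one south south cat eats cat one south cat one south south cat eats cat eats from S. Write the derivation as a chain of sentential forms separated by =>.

S => S cat eats => S cat eats cat eats => H south cat eats cat eats => H H south cat eats cat eats => cat S H H south cat eats cat eats => cat S cat eats H H south cat eats cat eats => cat H south cat eats H H south cat eats cat eats => cat cat S H south cat eats H H south cat eats cat eats => cat cat eats H south cat eats H H south cat eats cat eats => cat cat eats cat one south south cat eats H H south cat eats cat eats => cat cat eats cat one south south cat eats cat one south H south cat eats cat eats => cat cat eats cat one south south cat eats cat one south cat one south south cat eats cat eats

S => S cat eats   [S -> S cat eats]
S cat eats => S cat eats cat eats   [S -> S cat eats]
S cat eats cat eats => H south cat eats cat eats   [S -> H south]
H south cat eats cat eats => H H south cat eats cat eats   [H -> H H]
H H south cat eats cat eats => cat S H H south cat eats cat eats   [H -> cat S H]
cat S H H south cat eats cat eats => cat S cat eats H H south cat eats cat eats   [S -> S cat eats]
cat S cat eats H H south cat eats cat eats => cat H south cat eats H H south cat eats cat eats   [S -> H south]
cat H south cat eats H H south cat eats cat eats => cat cat S H south cat eats H H south cat eats cat eats   [H -> cat S H]
cat cat S H south cat eats H H south cat eats cat eats => cat cat eats H south cat eats H H south cat eats cat eats   [S -> eats]
cat cat eats H south cat eats H H south cat eats cat eats => cat cat eats cat one south south cat eats H H south cat eats cat eats   [H -> cat one south]
cat cat eats cat one south south cat eats H H south cat eats cat eats => cat cat eats cat one south south cat eats cat one south H south cat eats cat eats   [H -> cat one south]
cat cat eats cat one south south cat eats cat one south H south cat eats cat eats => cat cat eats cat one south south cat eats cat one south cat one south south cat eats cat eats   [H -> cat one south]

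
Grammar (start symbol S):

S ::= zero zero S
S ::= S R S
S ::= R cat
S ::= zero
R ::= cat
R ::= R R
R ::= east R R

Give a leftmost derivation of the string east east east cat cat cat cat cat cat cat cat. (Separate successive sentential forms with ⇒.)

S ⇒ R cat ⇒ east R R cat ⇒ east R R R cat ⇒ east east R R R R cat ⇒ east east R R R R R cat ⇒ east east R R R R R R cat ⇒ east east east R R R R R R R cat ⇒ east east east cat R R R R R R cat ⇒ east east east cat cat R R R R R cat ⇒ east east east cat cat cat R R R R cat ⇒ east east east cat cat cat cat R R R cat ⇒ east east east cat cat cat cat cat R R cat ⇒ east east east cat cat cat cat cat cat R cat ⇒ east east east cat cat cat cat cat cat cat cat

S ⇒ R cat   [S ::= R cat]
R cat ⇒ east R R cat   [R ::= east R R]
east R R cat ⇒ east R R R cat   [R ::= R R]
east R R R cat ⇒ east east R R R R cat   [R ::= east R R]
east east R R R R cat ⇒ east east R R R R R cat   [R ::= R R]
east east R R R R R cat ⇒ east east R R R R R R cat   [R ::= R R]
east east R R R R R R cat ⇒ east east east R R R R R R R cat   [R ::= east R R]
east east east R R R R R R R cat ⇒ east east east cat R R R R R R cat   [R ::= cat]
east east east cat R R R R R R cat ⇒ east east east cat cat R R R R R cat   [R ::= cat]
east east east cat cat R R R R R cat ⇒ east east east cat cat cat R R R R cat   [R ::= cat]
east east east cat cat cat R R R R cat ⇒ east east east cat cat cat cat R R R cat   [R ::= cat]
east east east cat cat cat cat R R R cat ⇒ east east east cat cat cat cat cat R R cat   [R ::= cat]
east east east cat cat cat cat cat R R cat ⇒ east east east cat cat cat cat cat cat R cat   [R ::= cat]
east east east cat cat cat cat cat cat R cat ⇒ east east east cat cat cat cat cat cat cat cat   [R ::= cat]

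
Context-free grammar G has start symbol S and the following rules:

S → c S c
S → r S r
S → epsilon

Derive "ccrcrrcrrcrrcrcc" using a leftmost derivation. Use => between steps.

S => cSc   [S → c S c]
cSc => ccScc   [S → c S c]
ccScc => ccrSrcc   [S → r S r]
ccrSrcc => ccrcScrcc   [S → c S c]
ccrcScrcc => ccrcrSrcrcc   [S → r S r]
ccrcrSrcrcc => ccrcrrSrrcrcc   [S → r S r]
ccrcrrSrrcrcc => ccrcrrcScrrcrcc   [S → c S c]
ccrcrrcScrrcrcc => ccrcrrcrSrcrrcrcc   [S → r S r]
ccrcrrcrSrcrrcrcc => ccrcrrcrrcrrcrcc   [S → epsilon]

S => cSc => ccScc => ccrSrcc => ccrcScrcc => ccrcrSrcrcc => ccrcrrSrrcrcc => ccrcrrcScrrcrcc => ccrcrrcrSrcrrcrcc => ccrcrrcrrcrrcrcc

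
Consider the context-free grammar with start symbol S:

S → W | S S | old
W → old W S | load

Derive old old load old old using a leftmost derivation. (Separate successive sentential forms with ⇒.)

S ⇒ W   [S → W]
W ⇒ old W S   [W → old W S]
old W S ⇒ old old W S S   [W → old W S]
old old W S S ⇒ old old load S S   [W → load]
old old load S S ⇒ old old load old S   [S → old]
old old load old S ⇒ old old load old old   [S → old]

S ⇒ W ⇒ old W S ⇒ old old W S S ⇒ old old load S S ⇒ old old load old S ⇒ old old load old old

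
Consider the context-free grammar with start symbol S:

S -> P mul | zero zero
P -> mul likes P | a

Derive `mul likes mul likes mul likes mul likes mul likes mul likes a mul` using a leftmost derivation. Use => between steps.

S => P mul => mul likes P mul => mul likes mul likes P mul => mul likes mul likes mul likes P mul => mul likes mul likes mul likes mul likes P mul => mul likes mul likes mul likes mul likes mul likes P mul => mul likes mul likes mul likes mul likes mul likes mul likes P mul => mul likes mul likes mul likes mul likes mul likes mul likes a mul

S => P mul   [S -> P mul]
P mul => mul likes P mul   [P -> mul likes P]
mul likes P mul => mul likes mul likes P mul   [P -> mul likes P]
mul likes mul likes P mul => mul likes mul likes mul likes P mul   [P -> mul likes P]
mul likes mul likes mul likes P mul => mul likes mul likes mul likes mul likes P mul   [P -> mul likes P]
mul likes mul likes mul likes mul likes P mul => mul likes mul likes mul likes mul likes mul likes P mul   [P -> mul likes P]
mul likes mul likes mul likes mul likes mul likes P mul => mul likes mul likes mul likes mul likes mul likes mul likes P mul   [P -> mul likes P]
mul likes mul likes mul likes mul likes mul likes mul likes P mul => mul likes mul likes mul likes mul likes mul likes mul likes a mul   [P -> a]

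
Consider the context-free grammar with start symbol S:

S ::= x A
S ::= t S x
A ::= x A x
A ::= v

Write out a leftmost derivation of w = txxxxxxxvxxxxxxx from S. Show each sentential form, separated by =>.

S => tSx => txAx => txxAxx => txxxAxxx => txxxxAxxxx => txxxxxAxxxxx => txxxxxxAxxxxxx => txxxxxxxAxxxxxxx => txxxxxxxvxxxxxxx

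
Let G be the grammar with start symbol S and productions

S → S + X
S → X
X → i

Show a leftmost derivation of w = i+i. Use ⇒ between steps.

S ⇒ S+X   [S → S + X]
S+X ⇒ X+X   [S → X]
X+X ⇒ i+X   [X → i]
i+X ⇒ i+i   [X → i]

S⇒S+X⇒X+X⇒i+X⇒i+i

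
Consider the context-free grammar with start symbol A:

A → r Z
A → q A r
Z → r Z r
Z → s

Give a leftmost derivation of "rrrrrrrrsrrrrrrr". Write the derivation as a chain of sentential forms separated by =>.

A => rZ => rrZr => rrrZrr => rrrrZrrr => rrrrrZrrrr => rrrrrrZrrrrr => rrrrrrrZrrrrrr => rrrrrrrrZrrrrrrr => rrrrrrrrsrrrrrrr

A => rZ   [A → r Z]
rZ => rrZr   [Z → r Z r]
rrZr => rrrZrr   [Z → r Z r]
rrrZrr => rrrrZrrr   [Z → r Z r]
rrrrZrrr => rrrrrZrrrr   [Z → r Z r]
rrrrrZrrrr => rrrrrrZrrrrr   [Z → r Z r]
rrrrrrZrrrrr => rrrrrrrZrrrrrr   [Z → r Z r]
rrrrrrrZrrrrrr => rrrrrrrrZrrrrrrr   [Z → r Z r]
rrrrrrrrZrrrrrrr => rrrrrrrrsrrrrrrr   [Z → s]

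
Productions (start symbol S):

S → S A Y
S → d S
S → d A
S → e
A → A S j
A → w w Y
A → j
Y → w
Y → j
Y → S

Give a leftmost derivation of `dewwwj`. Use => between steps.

S => SAY => dSAY => deAY => dewwYY => dewwwY => dewwwj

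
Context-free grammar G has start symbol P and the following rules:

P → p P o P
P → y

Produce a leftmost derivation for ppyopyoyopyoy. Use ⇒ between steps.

P⇒pPoP⇒ppPoPoP⇒ppyoPoP⇒ppyopPoPoP⇒ppyopyoPoP⇒ppyopyoyoP⇒ppyopyoyopPoP⇒ppyopyoyopyoP⇒ppyopyoyopyoy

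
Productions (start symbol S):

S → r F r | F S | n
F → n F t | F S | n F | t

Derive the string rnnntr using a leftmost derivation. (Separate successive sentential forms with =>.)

S => rFr => rnFr => rnnFr => rnnnFr => rnnntr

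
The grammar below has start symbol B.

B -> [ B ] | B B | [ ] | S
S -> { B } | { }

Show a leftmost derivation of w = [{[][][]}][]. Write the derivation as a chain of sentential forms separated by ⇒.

B ⇒ BB ⇒ [B]B ⇒ [S]B ⇒ [{B}]B ⇒ [{BB}]B ⇒ [{BBB}]B ⇒ [{[]BB}]B ⇒ [{[][]B}]B ⇒ [{[][][]}]B ⇒ [{[][][]}][]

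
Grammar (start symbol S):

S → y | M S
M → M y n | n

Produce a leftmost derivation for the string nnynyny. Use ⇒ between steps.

S⇒MS⇒nS⇒nMS⇒nMynS⇒nMynynS⇒nnynynS⇒nnynyny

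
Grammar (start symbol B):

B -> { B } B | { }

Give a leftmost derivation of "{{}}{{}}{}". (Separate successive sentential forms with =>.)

B => {B}B   [B -> { B } B]
{B}B => {{}}B   [B -> { }]
{{}}B => {{}}{B}B   [B -> { B } B]
{{}}{B}B => {{}}{{}}B   [B -> { }]
{{}}{{}}B => {{}}{{}}{}   [B -> { }]

B => {B}B => {{}}B => {{}}{B}B => {{}}{{}}B => {{}}{{}}{}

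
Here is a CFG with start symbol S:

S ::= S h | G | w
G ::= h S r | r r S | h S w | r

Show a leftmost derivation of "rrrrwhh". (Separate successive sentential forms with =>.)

S=>Sh=>Gh=>rrSh=>rrShh=>rrGhh=>rrrrShh=>rrrrwhh

S => Sh   [S ::= S h]
Sh => Gh   [S ::= G]
Gh => rrSh   [G ::= r r S]
rrSh => rrShh   [S ::= S h]
rrShh => rrGhh   [S ::= G]
rrGhh => rrrrShh   [G ::= r r S]
rrrrShh => rrrrwhh   [S ::= w]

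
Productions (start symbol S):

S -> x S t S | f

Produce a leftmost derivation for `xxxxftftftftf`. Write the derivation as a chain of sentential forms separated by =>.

S => xStS => xxStStS => xxxStStStS => xxxxStStStStS => xxxxftStStStS => xxxxftftStStS => xxxxftftftStS => xxxxftftftftS => xxxxftftftftf

S => xStS   [S -> x S t S]
xStS => xxStStS   [S -> x S t S]
xxStStS => xxxStStStS   [S -> x S t S]
xxxStStStS => xxxxStStStStS   [S -> x S t S]
xxxxStStStStS => xxxxftStStStS   [S -> f]
xxxxftStStStS => xxxxftftStStS   [S -> f]
xxxxftftStStS => xxxxftftftStS   [S -> f]
xxxxftftftStS => xxxxftftftftS   [S -> f]
xxxxftftftftS => xxxxftftftftf   [S -> f]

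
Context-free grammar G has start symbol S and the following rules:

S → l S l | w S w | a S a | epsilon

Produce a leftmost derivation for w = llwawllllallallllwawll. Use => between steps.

S => lSl   [S → l S l]
lSl => llSll   [S → l S l]
llSll => llwSwll   [S → w S w]
llwSwll => llwaSawll   [S → a S a]
llwaSawll => llwawSwawll   [S → w S w]
llwawSwawll => llwawlSlwawll   [S → l S l]
llwawlSlwawll => llwawllSllwawll   [S → l S l]
llwawllSllwawll => llwawlllSlllwawll   [S → l S l]
llwawlllSlllwawll => llwawllllSllllwawll   [S → l S l]
llwawllllSllllwawll => llwawllllaSallllwawll   [S → a S a]
llwawllllaSallllwawll => llwawllllalSlallllwawll   [S → l S l]
llwawllllalSlallllwawll => llwawllllallallllwawll   [S → epsilon]

S => lSl => llSll => llwSwll => llwaSawll => llwawSwawll => llwawlSlwawll => llwawllSllwawll => llwawlllSlllwawll => llwawllllSllllwawll => llwawllllaSallllwawll => llwawllllalSlallllwawll => llwawllllallallllwawll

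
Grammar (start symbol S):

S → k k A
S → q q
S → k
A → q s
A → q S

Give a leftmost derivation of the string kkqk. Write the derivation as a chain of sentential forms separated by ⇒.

S ⇒ kkA   [S → k k A]
kkA ⇒ kkqS   [A → q S]
kkqS ⇒ kkqk   [S → k]

S ⇒ kkA ⇒ kkqS ⇒ kkqk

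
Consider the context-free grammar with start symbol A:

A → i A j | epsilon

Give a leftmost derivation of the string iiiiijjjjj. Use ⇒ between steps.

A⇒iAj⇒iiAjj⇒iiiAjjj⇒iiiiAjjjj⇒iiiiiAjjjjj⇒iiiiijjjjj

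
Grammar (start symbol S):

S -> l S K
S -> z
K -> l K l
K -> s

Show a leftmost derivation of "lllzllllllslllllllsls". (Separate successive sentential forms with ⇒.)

S ⇒ lSK   [S -> l S K]
lSK ⇒ llSKK   [S -> l S K]
llSKK ⇒ lllSKKK   [S -> l S K]
lllSKKK ⇒ lllzKKK   [S -> z]
lllzKKK ⇒ lllzlKlKK   [K -> l K l]
lllzlKlKK ⇒ lllzllKllKK   [K -> l K l]
lllzllKllKK ⇒ lllzlllKlllKK   [K -> l K l]
lllzlllKlllKK ⇒ lllzllllKllllKK   [K -> l K l]
lllzllllKllllKK ⇒ lllzlllllKlllllKK   [K -> l K l]
lllzlllllKlllllKK ⇒ lllzllllllKllllllKK   [K -> l K l]
lllzllllllKllllllKK ⇒ lllzllllllsllllllKK   [K -> s]
lllzllllllsllllllKK ⇒ lllzllllllslllllllKlK   [K -> l K l]
lllzllllllslllllllKlK ⇒ lllzllllllslllllllslK   [K -> s]
lllzllllllslllllllslK ⇒ lllzllllllslllllllsls   [K -> s]

S⇒lSK⇒llSKK⇒lllSKKK⇒lllzKKK⇒lllzlKlKK⇒lllzllKllKK⇒lllzlllKlllKK⇒lllzllllKllllKK⇒lllzlllllKlllllKK⇒lllzllllllKllllllKK⇒lllzllllllsllllllKK⇒lllzllllllslllllllKlK⇒lllzllllllslllllllslK⇒lllzllllllslllllllsls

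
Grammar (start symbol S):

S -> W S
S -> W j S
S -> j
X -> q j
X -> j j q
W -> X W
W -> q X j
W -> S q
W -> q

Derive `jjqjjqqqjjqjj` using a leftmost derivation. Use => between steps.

S => WS   [S -> W S]
WS => XWS   [W -> X W]
XWS => jjqWS   [X -> j j q]
jjqWS => jjqXWS   [W -> X W]
jjqXWS => jjqjjqWS   [X -> j j q]
jjqjjqWS => jjqjjqqXjS   [W -> q X j]
jjqjjqqXjS => jjqjjqqqjjS   [X -> q j]
jjqjjqqqjjS => jjqjjqqqjjWjS   [S -> W j S]
jjqjjqqqjjWjS => jjqjjqqqjjqjS   [W -> q]
jjqjjqqqjjqjS => jjqjjqqqjjqjj   [S -> j]

S => WS => XWS => jjqWS => jjqXWS => jjqjjqWS => jjqjjqqXjS => jjqjjqqqjjS => jjqjjqqqjjWjS => jjqjjqqqjjqjS => jjqjjqqqjjqjj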